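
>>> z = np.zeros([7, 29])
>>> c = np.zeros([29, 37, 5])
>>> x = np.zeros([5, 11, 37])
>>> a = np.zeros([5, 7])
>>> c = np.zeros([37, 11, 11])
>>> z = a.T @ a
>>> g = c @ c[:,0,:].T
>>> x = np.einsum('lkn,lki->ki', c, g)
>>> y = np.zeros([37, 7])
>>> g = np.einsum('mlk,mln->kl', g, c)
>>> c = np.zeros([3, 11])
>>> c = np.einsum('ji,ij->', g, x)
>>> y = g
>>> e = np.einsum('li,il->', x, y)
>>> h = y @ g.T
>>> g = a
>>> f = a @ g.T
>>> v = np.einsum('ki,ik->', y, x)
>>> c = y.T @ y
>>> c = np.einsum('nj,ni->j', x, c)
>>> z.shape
(7, 7)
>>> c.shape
(37,)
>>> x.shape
(11, 37)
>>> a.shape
(5, 7)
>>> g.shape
(5, 7)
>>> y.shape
(37, 11)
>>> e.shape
()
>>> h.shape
(37, 37)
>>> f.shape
(5, 5)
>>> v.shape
()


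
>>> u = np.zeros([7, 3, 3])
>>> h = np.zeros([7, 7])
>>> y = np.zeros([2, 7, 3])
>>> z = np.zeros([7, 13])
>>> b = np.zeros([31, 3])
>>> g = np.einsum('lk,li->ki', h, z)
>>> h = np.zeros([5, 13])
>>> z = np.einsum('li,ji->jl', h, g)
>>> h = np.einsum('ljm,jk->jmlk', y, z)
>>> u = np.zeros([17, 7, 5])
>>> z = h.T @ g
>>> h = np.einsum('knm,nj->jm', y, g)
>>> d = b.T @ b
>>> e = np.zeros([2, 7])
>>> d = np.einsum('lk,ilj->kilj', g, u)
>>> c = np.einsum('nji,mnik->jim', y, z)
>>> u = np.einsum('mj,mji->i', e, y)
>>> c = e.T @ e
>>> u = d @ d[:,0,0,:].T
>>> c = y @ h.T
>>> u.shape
(13, 17, 7, 13)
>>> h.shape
(13, 3)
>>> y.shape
(2, 7, 3)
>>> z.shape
(5, 2, 3, 13)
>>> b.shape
(31, 3)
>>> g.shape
(7, 13)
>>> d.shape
(13, 17, 7, 5)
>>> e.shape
(2, 7)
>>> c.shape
(2, 7, 13)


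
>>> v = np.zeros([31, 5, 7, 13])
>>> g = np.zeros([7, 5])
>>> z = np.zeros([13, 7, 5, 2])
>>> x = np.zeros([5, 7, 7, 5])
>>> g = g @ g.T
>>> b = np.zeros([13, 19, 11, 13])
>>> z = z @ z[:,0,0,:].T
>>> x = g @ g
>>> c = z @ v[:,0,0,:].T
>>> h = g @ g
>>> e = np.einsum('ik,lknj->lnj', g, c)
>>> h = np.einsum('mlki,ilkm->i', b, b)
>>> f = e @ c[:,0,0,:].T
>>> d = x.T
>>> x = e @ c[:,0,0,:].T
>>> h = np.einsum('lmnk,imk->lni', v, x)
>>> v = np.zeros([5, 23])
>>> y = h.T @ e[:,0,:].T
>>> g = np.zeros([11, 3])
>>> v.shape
(5, 23)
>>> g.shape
(11, 3)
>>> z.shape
(13, 7, 5, 13)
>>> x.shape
(13, 5, 13)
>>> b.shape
(13, 19, 11, 13)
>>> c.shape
(13, 7, 5, 31)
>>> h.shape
(31, 7, 13)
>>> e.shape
(13, 5, 31)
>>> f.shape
(13, 5, 13)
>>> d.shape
(7, 7)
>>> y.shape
(13, 7, 13)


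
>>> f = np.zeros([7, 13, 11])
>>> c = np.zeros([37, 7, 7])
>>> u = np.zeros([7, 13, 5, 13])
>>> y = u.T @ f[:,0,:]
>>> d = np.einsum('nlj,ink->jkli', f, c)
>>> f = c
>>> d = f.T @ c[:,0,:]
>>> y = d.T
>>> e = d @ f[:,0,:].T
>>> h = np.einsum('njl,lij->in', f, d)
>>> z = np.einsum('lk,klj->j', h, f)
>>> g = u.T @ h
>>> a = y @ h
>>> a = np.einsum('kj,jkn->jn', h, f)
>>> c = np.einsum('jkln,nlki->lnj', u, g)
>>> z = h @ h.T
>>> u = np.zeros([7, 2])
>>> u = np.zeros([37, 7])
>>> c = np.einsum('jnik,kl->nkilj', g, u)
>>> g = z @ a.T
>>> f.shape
(37, 7, 7)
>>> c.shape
(5, 37, 13, 7, 13)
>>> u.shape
(37, 7)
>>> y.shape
(7, 7, 7)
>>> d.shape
(7, 7, 7)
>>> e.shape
(7, 7, 37)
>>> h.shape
(7, 37)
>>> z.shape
(7, 7)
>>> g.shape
(7, 37)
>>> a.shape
(37, 7)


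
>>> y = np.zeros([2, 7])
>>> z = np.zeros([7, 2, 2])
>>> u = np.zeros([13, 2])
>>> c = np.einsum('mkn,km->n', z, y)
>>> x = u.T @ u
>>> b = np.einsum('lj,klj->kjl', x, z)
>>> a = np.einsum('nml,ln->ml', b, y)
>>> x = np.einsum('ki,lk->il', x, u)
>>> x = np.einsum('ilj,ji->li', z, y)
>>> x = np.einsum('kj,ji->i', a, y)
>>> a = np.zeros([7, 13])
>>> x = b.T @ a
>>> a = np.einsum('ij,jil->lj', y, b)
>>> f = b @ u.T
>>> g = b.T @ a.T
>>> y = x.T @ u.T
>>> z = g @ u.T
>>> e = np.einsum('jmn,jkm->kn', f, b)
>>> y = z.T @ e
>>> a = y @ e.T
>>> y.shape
(13, 2, 13)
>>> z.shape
(2, 2, 13)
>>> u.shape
(13, 2)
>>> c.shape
(2,)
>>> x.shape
(2, 2, 13)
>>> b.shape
(7, 2, 2)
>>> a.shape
(13, 2, 2)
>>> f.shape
(7, 2, 13)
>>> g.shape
(2, 2, 2)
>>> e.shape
(2, 13)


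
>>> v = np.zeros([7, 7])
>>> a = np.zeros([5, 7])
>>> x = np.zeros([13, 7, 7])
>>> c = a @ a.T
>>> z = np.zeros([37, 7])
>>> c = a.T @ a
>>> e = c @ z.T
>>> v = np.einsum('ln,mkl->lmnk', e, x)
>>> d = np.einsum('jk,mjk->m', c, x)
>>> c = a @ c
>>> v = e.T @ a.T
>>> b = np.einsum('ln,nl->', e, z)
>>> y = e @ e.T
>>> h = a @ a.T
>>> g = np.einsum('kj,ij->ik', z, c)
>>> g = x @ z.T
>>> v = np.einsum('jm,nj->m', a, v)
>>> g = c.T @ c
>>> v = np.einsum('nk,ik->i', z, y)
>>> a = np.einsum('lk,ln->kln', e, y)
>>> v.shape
(7,)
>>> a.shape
(37, 7, 7)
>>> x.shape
(13, 7, 7)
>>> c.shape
(5, 7)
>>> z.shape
(37, 7)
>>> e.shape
(7, 37)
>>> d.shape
(13,)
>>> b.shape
()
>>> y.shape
(7, 7)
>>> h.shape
(5, 5)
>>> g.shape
(7, 7)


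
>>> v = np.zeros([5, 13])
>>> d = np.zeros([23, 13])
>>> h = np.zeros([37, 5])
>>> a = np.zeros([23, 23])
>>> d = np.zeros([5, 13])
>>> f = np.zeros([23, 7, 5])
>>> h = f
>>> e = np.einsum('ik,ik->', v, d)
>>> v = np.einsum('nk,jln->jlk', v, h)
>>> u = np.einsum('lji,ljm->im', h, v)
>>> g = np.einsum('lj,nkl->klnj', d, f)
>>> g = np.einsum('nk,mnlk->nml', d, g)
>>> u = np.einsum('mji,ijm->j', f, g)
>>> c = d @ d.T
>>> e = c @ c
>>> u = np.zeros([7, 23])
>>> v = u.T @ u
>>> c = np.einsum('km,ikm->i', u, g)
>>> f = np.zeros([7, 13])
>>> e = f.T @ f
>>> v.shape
(23, 23)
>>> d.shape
(5, 13)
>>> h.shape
(23, 7, 5)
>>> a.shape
(23, 23)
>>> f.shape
(7, 13)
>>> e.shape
(13, 13)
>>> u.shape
(7, 23)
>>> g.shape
(5, 7, 23)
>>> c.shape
(5,)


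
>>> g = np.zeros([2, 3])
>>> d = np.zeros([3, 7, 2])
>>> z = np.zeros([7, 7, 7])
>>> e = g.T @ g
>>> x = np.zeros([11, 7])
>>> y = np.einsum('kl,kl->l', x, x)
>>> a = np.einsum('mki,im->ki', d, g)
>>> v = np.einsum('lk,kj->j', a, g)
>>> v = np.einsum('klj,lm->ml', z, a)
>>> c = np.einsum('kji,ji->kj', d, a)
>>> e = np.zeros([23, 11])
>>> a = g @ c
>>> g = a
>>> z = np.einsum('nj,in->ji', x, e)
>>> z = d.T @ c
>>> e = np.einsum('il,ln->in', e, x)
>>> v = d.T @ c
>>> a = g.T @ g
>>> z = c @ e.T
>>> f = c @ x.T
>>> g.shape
(2, 7)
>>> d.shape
(3, 7, 2)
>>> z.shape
(3, 23)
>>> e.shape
(23, 7)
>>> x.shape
(11, 7)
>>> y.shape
(7,)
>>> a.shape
(7, 7)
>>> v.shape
(2, 7, 7)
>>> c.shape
(3, 7)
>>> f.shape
(3, 11)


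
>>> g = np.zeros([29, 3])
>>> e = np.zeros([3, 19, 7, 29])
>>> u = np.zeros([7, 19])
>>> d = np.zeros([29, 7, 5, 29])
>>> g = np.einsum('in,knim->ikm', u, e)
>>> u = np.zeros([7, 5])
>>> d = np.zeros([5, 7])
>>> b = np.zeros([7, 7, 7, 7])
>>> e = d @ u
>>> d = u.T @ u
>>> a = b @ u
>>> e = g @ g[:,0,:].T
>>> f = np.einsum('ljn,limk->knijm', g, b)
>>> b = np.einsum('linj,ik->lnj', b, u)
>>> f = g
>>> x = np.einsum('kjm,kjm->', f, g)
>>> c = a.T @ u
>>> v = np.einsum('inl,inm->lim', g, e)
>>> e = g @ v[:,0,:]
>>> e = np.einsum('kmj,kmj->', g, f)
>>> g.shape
(7, 3, 29)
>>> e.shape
()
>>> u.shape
(7, 5)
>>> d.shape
(5, 5)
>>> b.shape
(7, 7, 7)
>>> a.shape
(7, 7, 7, 5)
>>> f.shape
(7, 3, 29)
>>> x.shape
()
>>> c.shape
(5, 7, 7, 5)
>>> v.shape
(29, 7, 7)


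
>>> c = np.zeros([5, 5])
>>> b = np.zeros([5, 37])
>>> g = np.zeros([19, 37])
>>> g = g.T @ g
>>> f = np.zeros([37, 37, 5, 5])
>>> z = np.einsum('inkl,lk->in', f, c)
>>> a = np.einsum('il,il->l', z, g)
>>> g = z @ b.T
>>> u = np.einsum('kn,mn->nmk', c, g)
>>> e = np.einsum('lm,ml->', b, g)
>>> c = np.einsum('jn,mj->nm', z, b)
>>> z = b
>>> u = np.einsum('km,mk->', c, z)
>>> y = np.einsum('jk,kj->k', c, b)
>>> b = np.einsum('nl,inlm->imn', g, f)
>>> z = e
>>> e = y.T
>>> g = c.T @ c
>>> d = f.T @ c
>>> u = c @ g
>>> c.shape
(37, 5)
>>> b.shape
(37, 5, 37)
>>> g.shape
(5, 5)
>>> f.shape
(37, 37, 5, 5)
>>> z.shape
()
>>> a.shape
(37,)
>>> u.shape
(37, 5)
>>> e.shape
(5,)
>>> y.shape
(5,)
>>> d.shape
(5, 5, 37, 5)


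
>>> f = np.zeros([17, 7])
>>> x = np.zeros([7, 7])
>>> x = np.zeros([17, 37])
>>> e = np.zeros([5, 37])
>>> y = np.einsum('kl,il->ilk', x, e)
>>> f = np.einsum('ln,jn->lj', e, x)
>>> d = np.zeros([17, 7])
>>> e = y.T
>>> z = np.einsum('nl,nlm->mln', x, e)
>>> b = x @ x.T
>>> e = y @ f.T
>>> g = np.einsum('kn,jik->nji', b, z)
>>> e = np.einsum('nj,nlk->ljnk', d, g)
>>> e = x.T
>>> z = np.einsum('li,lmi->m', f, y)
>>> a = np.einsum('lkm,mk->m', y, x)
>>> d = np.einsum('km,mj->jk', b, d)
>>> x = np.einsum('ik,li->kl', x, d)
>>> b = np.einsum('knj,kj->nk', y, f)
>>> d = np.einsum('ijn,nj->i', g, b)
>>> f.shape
(5, 17)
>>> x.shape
(37, 7)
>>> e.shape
(37, 17)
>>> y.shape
(5, 37, 17)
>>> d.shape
(17,)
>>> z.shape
(37,)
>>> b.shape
(37, 5)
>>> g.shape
(17, 5, 37)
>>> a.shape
(17,)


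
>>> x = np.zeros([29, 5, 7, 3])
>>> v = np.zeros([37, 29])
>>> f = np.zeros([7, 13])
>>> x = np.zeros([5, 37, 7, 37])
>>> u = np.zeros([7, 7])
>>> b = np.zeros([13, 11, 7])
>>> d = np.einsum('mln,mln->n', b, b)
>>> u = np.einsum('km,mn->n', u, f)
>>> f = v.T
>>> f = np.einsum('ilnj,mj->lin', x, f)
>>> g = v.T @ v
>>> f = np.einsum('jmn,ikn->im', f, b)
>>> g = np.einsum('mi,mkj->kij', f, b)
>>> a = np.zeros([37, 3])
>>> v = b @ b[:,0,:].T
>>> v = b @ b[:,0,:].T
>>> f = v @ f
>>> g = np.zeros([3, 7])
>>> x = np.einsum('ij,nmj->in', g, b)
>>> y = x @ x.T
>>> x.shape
(3, 13)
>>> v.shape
(13, 11, 13)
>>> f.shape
(13, 11, 5)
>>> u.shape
(13,)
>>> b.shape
(13, 11, 7)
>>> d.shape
(7,)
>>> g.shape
(3, 7)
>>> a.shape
(37, 3)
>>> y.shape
(3, 3)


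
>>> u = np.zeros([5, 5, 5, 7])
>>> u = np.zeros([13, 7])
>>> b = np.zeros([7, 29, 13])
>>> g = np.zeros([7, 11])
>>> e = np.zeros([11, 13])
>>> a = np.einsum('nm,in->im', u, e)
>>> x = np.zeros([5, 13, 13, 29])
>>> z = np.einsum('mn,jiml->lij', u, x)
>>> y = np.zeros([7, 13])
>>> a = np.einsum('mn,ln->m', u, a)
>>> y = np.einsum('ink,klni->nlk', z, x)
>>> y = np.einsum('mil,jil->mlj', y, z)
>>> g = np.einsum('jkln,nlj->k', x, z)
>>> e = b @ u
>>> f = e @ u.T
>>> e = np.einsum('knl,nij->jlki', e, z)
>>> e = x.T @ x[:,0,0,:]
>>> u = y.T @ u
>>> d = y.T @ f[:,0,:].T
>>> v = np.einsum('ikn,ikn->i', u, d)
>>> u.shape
(29, 5, 7)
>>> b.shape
(7, 29, 13)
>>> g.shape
(13,)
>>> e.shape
(29, 13, 13, 29)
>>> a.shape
(13,)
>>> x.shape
(5, 13, 13, 29)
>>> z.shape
(29, 13, 5)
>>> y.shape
(13, 5, 29)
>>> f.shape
(7, 29, 13)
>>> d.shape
(29, 5, 7)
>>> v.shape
(29,)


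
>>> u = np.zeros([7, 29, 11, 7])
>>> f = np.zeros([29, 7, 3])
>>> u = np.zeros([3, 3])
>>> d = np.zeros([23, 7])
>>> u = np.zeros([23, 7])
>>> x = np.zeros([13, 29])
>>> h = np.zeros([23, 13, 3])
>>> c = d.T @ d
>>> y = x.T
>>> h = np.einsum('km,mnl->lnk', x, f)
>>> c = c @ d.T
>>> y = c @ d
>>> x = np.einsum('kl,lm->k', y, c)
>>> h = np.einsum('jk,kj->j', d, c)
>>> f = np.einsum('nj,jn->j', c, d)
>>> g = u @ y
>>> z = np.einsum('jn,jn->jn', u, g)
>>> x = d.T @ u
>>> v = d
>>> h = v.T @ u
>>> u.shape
(23, 7)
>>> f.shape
(23,)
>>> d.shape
(23, 7)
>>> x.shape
(7, 7)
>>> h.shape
(7, 7)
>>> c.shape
(7, 23)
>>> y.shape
(7, 7)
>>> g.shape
(23, 7)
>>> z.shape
(23, 7)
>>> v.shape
(23, 7)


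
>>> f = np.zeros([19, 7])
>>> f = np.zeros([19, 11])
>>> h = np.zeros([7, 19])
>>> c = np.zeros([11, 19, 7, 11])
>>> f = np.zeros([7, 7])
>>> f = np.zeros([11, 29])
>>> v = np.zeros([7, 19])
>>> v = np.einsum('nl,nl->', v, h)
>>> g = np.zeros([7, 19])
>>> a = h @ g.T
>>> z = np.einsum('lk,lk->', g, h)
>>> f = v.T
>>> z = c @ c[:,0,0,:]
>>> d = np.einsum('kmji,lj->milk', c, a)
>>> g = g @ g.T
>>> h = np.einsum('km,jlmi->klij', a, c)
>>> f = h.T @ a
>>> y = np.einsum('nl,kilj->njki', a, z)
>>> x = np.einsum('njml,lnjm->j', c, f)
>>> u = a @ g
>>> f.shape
(11, 11, 19, 7)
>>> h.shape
(7, 19, 11, 11)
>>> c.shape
(11, 19, 7, 11)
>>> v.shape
()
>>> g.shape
(7, 7)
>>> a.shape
(7, 7)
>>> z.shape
(11, 19, 7, 11)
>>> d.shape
(19, 11, 7, 11)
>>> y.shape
(7, 11, 11, 19)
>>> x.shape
(19,)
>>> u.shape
(7, 7)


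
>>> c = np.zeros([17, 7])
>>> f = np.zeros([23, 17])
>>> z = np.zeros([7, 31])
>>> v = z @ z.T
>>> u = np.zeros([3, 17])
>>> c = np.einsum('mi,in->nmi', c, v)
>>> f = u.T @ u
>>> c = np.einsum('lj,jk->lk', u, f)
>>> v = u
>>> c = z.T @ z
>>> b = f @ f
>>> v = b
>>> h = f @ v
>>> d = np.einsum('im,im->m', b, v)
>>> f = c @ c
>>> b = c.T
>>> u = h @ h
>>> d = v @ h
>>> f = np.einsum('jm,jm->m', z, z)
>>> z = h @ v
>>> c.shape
(31, 31)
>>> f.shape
(31,)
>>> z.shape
(17, 17)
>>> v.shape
(17, 17)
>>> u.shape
(17, 17)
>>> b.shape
(31, 31)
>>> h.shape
(17, 17)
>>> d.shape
(17, 17)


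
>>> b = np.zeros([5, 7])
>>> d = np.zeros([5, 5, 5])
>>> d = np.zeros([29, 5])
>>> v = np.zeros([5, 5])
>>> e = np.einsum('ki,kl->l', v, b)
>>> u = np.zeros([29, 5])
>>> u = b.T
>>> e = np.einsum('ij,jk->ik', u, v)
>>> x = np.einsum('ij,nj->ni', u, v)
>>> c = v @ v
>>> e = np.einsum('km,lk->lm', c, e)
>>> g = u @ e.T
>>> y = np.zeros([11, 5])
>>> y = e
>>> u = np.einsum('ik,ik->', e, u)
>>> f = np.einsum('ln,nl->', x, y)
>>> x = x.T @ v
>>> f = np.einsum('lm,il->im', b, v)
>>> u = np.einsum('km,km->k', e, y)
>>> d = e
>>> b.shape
(5, 7)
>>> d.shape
(7, 5)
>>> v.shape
(5, 5)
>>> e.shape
(7, 5)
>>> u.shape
(7,)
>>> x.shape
(7, 5)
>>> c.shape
(5, 5)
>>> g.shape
(7, 7)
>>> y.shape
(7, 5)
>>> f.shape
(5, 7)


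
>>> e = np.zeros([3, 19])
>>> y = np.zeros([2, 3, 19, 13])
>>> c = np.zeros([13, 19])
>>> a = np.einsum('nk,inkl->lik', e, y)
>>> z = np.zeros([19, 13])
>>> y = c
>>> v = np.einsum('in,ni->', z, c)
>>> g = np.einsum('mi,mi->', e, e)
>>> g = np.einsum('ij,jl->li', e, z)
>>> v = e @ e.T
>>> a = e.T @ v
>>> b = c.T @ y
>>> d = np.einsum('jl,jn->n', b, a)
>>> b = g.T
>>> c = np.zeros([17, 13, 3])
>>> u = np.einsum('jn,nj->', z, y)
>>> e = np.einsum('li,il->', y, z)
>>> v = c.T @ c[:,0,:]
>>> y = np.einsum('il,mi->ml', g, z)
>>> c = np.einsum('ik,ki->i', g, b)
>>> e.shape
()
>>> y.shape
(19, 3)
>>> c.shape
(13,)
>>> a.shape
(19, 3)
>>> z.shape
(19, 13)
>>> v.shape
(3, 13, 3)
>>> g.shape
(13, 3)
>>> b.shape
(3, 13)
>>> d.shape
(3,)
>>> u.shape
()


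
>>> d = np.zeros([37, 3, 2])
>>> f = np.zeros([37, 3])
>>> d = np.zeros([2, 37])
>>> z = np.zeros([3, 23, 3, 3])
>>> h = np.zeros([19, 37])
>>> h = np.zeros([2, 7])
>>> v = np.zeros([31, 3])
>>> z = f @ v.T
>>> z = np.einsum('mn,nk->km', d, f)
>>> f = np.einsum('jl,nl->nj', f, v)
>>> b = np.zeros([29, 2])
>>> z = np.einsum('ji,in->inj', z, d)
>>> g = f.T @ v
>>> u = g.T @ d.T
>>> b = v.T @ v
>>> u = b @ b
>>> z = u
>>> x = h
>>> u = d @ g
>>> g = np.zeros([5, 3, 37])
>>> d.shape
(2, 37)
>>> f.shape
(31, 37)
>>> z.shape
(3, 3)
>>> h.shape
(2, 7)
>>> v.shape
(31, 3)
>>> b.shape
(3, 3)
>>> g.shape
(5, 3, 37)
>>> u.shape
(2, 3)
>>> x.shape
(2, 7)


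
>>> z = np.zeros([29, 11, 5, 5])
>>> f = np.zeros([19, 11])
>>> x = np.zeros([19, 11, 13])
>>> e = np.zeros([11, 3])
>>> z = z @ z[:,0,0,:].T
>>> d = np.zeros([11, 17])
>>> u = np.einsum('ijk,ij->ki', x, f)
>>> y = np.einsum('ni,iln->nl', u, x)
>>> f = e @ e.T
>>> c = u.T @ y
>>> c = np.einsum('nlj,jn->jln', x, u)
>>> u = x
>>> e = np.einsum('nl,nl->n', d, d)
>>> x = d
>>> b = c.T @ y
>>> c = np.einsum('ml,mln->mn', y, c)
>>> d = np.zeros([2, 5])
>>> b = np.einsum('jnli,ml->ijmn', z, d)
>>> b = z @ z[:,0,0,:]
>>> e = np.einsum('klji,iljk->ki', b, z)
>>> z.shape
(29, 11, 5, 29)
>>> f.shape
(11, 11)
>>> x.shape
(11, 17)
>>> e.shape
(29, 29)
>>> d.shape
(2, 5)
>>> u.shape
(19, 11, 13)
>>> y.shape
(13, 11)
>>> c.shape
(13, 19)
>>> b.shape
(29, 11, 5, 29)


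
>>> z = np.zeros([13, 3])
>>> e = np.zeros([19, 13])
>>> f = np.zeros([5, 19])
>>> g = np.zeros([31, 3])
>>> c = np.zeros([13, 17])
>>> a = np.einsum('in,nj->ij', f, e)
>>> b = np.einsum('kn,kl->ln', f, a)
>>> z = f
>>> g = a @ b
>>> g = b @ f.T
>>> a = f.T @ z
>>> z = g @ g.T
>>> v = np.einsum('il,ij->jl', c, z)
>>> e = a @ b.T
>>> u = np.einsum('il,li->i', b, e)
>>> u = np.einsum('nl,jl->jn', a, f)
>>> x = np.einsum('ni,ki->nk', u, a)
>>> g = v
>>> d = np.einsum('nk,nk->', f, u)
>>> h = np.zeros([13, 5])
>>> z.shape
(13, 13)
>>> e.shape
(19, 13)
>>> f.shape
(5, 19)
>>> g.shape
(13, 17)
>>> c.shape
(13, 17)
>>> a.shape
(19, 19)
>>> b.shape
(13, 19)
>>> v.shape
(13, 17)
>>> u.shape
(5, 19)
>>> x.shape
(5, 19)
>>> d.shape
()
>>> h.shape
(13, 5)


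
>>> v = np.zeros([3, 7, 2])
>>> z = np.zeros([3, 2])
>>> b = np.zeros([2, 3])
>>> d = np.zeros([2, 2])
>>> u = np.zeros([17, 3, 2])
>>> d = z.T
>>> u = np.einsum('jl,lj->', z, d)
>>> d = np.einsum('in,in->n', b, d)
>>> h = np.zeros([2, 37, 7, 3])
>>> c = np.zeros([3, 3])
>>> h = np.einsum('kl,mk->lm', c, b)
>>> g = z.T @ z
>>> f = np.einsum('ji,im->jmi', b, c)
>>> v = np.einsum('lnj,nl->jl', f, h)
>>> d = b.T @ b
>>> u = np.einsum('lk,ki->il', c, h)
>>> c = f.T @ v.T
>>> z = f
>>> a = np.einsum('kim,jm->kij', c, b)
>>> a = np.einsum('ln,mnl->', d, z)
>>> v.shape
(3, 2)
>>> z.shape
(2, 3, 3)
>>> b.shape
(2, 3)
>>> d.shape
(3, 3)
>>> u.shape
(2, 3)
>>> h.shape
(3, 2)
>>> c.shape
(3, 3, 3)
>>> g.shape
(2, 2)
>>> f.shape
(2, 3, 3)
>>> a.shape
()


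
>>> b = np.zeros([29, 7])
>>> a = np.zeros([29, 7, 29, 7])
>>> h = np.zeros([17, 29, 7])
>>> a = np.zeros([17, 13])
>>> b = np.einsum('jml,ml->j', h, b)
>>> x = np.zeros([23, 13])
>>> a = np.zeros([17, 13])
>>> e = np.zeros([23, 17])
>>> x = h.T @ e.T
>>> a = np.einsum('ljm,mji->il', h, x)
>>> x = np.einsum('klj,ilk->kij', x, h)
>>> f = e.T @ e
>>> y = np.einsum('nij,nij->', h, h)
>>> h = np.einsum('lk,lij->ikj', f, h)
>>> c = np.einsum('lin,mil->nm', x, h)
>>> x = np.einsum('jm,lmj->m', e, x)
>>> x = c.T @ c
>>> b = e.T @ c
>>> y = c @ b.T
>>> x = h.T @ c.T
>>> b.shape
(17, 29)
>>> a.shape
(23, 17)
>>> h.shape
(29, 17, 7)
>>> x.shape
(7, 17, 23)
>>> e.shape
(23, 17)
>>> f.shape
(17, 17)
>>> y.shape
(23, 17)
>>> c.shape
(23, 29)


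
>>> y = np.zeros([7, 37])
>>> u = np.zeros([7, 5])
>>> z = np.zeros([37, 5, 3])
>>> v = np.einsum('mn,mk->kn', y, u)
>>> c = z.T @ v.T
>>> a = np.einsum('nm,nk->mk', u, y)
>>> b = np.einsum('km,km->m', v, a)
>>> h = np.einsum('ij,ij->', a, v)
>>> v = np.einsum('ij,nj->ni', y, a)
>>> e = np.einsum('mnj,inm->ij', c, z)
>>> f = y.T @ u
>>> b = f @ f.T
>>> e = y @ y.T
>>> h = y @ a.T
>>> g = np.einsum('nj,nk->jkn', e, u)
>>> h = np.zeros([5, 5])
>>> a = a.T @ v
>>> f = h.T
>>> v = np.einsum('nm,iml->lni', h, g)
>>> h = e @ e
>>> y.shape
(7, 37)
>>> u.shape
(7, 5)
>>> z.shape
(37, 5, 3)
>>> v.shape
(7, 5, 7)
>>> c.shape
(3, 5, 5)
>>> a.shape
(37, 7)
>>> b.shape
(37, 37)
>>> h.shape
(7, 7)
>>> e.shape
(7, 7)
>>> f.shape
(5, 5)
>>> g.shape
(7, 5, 7)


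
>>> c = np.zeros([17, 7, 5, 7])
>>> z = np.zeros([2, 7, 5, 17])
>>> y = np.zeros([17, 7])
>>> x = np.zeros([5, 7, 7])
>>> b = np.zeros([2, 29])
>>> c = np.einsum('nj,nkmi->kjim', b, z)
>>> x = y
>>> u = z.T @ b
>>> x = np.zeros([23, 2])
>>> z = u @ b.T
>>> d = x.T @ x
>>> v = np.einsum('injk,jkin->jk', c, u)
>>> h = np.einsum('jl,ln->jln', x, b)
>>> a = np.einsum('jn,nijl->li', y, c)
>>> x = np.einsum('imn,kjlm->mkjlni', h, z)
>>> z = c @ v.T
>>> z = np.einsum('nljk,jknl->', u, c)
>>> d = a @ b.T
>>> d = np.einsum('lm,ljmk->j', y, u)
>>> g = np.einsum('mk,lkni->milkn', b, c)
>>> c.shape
(7, 29, 17, 5)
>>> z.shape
()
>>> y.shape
(17, 7)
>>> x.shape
(2, 17, 5, 7, 29, 23)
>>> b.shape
(2, 29)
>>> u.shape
(17, 5, 7, 29)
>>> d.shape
(5,)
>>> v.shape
(17, 5)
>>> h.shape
(23, 2, 29)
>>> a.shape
(5, 29)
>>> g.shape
(2, 5, 7, 29, 17)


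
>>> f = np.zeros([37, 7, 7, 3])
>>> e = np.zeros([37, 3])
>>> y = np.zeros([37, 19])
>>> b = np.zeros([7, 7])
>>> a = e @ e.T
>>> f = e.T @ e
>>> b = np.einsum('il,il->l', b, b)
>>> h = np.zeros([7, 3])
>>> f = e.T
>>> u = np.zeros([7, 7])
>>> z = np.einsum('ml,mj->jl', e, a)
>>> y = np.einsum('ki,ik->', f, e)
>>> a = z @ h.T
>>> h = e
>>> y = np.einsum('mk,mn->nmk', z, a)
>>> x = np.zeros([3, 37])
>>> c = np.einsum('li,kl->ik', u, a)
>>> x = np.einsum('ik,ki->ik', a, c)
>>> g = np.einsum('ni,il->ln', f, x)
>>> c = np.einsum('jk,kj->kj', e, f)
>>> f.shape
(3, 37)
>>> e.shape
(37, 3)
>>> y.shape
(7, 37, 3)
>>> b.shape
(7,)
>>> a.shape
(37, 7)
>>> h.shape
(37, 3)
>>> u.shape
(7, 7)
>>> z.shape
(37, 3)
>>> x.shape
(37, 7)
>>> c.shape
(3, 37)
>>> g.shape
(7, 3)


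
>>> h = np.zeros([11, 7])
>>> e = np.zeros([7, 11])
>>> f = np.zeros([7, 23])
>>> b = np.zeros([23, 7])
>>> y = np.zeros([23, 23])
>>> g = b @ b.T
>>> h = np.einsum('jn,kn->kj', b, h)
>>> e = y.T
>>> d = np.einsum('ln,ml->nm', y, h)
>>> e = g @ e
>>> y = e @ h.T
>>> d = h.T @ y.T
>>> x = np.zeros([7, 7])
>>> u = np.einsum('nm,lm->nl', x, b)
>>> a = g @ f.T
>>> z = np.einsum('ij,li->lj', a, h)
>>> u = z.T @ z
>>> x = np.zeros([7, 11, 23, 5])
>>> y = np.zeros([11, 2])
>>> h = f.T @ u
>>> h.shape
(23, 7)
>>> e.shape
(23, 23)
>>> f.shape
(7, 23)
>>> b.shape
(23, 7)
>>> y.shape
(11, 2)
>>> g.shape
(23, 23)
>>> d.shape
(23, 23)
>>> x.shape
(7, 11, 23, 5)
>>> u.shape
(7, 7)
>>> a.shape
(23, 7)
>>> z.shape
(11, 7)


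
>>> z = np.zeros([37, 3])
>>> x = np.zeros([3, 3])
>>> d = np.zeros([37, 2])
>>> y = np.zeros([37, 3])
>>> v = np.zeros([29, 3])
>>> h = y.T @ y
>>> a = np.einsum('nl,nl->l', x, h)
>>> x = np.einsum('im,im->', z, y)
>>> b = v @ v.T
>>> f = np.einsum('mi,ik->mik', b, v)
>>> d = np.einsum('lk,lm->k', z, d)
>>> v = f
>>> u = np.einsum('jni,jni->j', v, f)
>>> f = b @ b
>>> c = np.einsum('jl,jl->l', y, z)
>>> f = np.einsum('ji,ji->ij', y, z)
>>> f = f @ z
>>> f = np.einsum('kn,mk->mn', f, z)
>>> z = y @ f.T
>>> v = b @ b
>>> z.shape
(37, 37)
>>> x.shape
()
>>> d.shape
(3,)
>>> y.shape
(37, 3)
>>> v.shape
(29, 29)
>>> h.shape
(3, 3)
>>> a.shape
(3,)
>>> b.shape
(29, 29)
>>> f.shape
(37, 3)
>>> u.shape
(29,)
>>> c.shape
(3,)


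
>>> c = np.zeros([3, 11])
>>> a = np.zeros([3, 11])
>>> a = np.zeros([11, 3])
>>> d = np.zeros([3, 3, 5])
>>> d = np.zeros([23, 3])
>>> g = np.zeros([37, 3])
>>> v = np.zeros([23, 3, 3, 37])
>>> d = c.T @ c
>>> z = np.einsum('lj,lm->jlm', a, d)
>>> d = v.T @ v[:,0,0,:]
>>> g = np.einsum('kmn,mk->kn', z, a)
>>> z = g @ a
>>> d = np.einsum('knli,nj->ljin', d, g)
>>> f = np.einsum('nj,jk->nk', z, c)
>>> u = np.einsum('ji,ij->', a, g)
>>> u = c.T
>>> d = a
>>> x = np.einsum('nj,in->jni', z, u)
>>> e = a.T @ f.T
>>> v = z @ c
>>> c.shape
(3, 11)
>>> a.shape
(11, 3)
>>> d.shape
(11, 3)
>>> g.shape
(3, 11)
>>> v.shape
(3, 11)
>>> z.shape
(3, 3)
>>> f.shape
(3, 11)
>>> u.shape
(11, 3)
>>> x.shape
(3, 3, 11)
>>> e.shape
(3, 3)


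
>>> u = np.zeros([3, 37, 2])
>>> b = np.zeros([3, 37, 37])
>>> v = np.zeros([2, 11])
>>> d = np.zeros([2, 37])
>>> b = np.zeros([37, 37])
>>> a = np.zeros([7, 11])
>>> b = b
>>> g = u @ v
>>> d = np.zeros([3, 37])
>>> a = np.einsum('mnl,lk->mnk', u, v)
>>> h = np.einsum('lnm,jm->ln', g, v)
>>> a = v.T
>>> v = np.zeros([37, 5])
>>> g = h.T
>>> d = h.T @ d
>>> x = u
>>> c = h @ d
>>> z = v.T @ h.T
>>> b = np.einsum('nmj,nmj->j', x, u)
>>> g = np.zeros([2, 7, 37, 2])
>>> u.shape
(3, 37, 2)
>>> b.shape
(2,)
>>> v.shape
(37, 5)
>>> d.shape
(37, 37)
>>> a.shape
(11, 2)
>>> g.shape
(2, 7, 37, 2)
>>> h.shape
(3, 37)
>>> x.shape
(3, 37, 2)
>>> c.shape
(3, 37)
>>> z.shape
(5, 3)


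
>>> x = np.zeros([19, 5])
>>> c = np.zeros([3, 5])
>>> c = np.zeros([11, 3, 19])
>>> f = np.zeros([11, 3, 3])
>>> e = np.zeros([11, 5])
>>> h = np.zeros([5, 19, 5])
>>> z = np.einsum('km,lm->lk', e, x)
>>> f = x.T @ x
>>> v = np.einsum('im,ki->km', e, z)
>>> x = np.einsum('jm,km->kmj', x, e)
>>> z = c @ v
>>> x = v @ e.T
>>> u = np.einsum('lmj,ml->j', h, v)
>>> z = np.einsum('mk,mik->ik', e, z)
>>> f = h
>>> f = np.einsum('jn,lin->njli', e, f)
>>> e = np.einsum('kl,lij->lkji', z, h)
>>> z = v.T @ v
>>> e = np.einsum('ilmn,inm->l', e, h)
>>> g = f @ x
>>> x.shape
(19, 11)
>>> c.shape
(11, 3, 19)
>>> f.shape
(5, 11, 5, 19)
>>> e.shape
(3,)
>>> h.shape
(5, 19, 5)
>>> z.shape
(5, 5)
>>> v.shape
(19, 5)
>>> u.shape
(5,)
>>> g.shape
(5, 11, 5, 11)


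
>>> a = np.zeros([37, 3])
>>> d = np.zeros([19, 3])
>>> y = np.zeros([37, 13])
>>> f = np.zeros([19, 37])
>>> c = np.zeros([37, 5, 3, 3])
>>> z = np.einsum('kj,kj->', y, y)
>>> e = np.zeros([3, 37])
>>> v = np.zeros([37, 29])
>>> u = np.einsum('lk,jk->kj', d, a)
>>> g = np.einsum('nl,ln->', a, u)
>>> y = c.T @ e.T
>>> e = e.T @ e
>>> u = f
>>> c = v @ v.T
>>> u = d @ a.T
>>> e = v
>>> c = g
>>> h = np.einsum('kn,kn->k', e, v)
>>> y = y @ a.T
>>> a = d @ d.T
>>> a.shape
(19, 19)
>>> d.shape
(19, 3)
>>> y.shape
(3, 3, 5, 37)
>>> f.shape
(19, 37)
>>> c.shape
()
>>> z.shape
()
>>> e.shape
(37, 29)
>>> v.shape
(37, 29)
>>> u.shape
(19, 37)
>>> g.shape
()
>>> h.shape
(37,)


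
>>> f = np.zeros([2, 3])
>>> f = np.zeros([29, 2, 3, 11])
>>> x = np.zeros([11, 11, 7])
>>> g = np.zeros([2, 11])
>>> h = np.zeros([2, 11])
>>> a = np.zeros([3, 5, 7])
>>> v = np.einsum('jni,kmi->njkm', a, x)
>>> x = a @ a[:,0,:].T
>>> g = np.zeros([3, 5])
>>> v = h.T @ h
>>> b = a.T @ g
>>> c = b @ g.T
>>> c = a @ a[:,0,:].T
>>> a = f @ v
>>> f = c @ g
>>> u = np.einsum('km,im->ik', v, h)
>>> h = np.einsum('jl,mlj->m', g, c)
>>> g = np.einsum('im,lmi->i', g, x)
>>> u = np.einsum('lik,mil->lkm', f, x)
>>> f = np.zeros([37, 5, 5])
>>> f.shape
(37, 5, 5)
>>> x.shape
(3, 5, 3)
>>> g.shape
(3,)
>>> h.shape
(3,)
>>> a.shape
(29, 2, 3, 11)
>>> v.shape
(11, 11)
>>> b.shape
(7, 5, 5)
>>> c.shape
(3, 5, 3)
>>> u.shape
(3, 5, 3)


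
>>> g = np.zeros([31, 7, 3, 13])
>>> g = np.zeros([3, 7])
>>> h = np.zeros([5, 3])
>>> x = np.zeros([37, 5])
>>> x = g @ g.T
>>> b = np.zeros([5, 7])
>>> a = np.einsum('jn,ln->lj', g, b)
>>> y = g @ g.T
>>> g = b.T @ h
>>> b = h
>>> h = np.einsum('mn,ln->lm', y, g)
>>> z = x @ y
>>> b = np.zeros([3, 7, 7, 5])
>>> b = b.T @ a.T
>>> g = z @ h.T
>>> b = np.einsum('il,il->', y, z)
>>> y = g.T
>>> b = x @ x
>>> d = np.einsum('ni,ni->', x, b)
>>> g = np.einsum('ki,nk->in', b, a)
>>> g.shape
(3, 5)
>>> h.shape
(7, 3)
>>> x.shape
(3, 3)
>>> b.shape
(3, 3)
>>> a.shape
(5, 3)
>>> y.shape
(7, 3)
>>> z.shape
(3, 3)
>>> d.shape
()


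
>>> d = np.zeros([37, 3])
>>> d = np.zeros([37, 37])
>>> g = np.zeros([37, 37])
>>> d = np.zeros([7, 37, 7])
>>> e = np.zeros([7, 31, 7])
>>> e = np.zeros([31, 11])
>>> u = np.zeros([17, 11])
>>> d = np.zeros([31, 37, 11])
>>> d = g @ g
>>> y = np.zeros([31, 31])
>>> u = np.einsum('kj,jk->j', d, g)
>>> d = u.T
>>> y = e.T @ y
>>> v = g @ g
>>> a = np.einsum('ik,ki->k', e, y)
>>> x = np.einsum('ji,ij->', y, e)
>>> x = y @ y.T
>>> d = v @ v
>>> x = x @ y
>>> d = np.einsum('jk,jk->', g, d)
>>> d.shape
()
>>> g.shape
(37, 37)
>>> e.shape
(31, 11)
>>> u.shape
(37,)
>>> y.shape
(11, 31)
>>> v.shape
(37, 37)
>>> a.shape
(11,)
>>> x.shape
(11, 31)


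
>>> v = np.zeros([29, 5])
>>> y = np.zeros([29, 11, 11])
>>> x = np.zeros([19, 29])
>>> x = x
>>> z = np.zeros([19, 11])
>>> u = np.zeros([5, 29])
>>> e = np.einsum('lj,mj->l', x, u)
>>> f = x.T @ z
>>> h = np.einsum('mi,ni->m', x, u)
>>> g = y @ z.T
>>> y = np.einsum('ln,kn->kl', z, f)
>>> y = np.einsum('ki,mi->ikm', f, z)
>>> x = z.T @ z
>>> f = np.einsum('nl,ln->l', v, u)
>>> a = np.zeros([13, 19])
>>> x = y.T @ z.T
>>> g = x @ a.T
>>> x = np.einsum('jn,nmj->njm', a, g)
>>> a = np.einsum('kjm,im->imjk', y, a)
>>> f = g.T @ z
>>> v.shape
(29, 5)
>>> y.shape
(11, 29, 19)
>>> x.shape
(19, 13, 29)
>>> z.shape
(19, 11)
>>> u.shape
(5, 29)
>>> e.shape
(19,)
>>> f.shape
(13, 29, 11)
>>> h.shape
(19,)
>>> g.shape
(19, 29, 13)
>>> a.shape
(13, 19, 29, 11)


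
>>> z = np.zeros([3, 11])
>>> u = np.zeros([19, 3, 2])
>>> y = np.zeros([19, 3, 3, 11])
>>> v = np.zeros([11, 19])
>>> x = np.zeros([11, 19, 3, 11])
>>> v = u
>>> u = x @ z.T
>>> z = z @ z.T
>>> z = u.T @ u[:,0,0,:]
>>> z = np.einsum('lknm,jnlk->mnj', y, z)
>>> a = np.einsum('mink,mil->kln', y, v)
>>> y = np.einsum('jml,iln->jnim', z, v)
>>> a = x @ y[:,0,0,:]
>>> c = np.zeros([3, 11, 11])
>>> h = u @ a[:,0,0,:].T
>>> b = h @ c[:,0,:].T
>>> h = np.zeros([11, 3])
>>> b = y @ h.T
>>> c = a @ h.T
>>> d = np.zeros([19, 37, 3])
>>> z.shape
(11, 3, 3)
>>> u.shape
(11, 19, 3, 3)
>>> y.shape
(11, 2, 19, 3)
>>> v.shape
(19, 3, 2)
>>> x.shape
(11, 19, 3, 11)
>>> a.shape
(11, 19, 3, 3)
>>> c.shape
(11, 19, 3, 11)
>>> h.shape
(11, 3)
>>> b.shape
(11, 2, 19, 11)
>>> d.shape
(19, 37, 3)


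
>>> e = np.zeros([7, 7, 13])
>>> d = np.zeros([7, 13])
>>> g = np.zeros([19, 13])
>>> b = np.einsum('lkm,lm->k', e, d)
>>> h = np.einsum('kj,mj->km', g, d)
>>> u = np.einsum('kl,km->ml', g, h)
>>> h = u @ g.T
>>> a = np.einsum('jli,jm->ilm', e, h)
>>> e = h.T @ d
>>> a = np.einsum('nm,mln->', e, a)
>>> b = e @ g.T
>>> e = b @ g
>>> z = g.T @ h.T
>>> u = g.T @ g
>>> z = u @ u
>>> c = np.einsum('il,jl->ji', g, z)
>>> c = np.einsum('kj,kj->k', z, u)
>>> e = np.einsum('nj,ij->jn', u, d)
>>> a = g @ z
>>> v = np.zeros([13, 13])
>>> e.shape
(13, 13)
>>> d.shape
(7, 13)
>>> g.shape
(19, 13)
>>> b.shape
(19, 19)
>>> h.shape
(7, 19)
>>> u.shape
(13, 13)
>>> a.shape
(19, 13)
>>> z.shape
(13, 13)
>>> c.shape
(13,)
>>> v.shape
(13, 13)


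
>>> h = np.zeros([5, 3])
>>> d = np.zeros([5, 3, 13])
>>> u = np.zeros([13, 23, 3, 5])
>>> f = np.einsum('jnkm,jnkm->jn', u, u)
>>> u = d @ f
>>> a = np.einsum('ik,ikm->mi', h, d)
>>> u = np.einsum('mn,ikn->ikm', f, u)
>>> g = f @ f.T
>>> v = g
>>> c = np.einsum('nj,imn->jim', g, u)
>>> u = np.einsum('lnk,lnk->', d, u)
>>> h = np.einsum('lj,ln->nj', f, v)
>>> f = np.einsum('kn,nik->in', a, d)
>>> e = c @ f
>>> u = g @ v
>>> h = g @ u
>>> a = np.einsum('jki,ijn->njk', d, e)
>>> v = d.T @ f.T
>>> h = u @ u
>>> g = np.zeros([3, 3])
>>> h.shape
(13, 13)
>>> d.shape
(5, 3, 13)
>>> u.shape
(13, 13)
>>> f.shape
(3, 5)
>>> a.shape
(5, 5, 3)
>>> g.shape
(3, 3)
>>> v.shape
(13, 3, 3)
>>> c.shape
(13, 5, 3)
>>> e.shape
(13, 5, 5)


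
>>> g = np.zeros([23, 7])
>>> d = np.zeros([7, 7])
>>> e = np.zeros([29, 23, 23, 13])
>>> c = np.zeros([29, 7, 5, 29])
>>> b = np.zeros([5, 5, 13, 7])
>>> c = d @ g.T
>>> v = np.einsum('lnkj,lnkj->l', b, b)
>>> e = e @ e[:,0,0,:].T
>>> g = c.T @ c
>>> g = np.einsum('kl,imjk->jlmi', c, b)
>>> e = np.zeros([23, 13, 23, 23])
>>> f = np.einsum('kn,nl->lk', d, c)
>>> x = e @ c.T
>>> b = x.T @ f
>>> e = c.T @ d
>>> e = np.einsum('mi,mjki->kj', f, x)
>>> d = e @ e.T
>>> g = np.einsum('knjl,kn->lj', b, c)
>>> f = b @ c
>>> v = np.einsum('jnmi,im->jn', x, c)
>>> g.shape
(7, 13)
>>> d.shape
(23, 23)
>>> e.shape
(23, 13)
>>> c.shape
(7, 23)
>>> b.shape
(7, 23, 13, 7)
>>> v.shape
(23, 13)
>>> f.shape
(7, 23, 13, 23)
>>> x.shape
(23, 13, 23, 7)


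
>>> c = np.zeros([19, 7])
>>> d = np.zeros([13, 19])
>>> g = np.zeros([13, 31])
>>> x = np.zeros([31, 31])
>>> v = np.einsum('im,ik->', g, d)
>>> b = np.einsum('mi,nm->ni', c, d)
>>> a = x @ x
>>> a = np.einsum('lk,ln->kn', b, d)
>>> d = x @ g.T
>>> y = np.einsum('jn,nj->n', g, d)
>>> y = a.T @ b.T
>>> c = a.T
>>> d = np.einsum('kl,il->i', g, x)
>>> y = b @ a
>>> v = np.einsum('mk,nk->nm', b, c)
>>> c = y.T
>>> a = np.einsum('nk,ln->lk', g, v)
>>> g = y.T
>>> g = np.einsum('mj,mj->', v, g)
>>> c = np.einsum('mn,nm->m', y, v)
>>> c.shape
(13,)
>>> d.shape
(31,)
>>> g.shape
()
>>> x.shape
(31, 31)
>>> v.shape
(19, 13)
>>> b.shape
(13, 7)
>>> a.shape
(19, 31)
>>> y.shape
(13, 19)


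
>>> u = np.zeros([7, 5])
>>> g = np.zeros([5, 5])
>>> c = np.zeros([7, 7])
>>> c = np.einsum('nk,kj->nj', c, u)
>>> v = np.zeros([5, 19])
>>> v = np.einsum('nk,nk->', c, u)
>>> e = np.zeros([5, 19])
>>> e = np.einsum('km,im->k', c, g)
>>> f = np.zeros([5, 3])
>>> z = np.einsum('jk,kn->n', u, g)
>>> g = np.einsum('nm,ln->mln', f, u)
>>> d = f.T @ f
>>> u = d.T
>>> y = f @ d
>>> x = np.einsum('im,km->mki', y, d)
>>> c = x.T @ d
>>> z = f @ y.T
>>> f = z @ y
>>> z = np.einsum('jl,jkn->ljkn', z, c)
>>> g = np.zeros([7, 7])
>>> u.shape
(3, 3)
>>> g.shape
(7, 7)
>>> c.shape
(5, 3, 3)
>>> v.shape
()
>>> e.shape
(7,)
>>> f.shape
(5, 3)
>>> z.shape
(5, 5, 3, 3)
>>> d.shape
(3, 3)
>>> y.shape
(5, 3)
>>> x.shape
(3, 3, 5)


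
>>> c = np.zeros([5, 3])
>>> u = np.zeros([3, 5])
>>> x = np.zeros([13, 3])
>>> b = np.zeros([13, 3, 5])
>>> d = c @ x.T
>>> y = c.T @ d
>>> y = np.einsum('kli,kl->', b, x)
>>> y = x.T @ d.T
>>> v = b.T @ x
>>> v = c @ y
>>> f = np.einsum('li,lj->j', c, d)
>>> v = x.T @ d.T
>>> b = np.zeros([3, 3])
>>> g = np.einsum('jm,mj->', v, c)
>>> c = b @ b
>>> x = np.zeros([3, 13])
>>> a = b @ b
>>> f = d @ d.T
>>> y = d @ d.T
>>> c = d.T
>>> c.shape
(13, 5)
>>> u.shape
(3, 5)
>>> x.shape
(3, 13)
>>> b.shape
(3, 3)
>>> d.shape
(5, 13)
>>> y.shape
(5, 5)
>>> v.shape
(3, 5)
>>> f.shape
(5, 5)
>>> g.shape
()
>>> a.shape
(3, 3)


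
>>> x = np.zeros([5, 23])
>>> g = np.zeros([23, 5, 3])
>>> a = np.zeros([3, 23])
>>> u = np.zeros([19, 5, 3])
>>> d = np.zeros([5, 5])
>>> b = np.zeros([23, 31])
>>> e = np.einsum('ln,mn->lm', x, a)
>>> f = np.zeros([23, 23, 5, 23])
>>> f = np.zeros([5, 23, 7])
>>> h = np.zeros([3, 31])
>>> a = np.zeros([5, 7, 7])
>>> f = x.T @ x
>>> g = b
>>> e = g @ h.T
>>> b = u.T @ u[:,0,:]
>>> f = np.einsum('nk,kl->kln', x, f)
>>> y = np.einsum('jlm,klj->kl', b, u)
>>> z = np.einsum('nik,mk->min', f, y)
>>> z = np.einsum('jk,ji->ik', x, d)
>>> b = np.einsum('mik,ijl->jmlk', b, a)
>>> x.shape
(5, 23)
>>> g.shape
(23, 31)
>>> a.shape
(5, 7, 7)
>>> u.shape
(19, 5, 3)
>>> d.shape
(5, 5)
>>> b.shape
(7, 3, 7, 3)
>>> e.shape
(23, 3)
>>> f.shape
(23, 23, 5)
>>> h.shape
(3, 31)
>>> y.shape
(19, 5)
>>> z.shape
(5, 23)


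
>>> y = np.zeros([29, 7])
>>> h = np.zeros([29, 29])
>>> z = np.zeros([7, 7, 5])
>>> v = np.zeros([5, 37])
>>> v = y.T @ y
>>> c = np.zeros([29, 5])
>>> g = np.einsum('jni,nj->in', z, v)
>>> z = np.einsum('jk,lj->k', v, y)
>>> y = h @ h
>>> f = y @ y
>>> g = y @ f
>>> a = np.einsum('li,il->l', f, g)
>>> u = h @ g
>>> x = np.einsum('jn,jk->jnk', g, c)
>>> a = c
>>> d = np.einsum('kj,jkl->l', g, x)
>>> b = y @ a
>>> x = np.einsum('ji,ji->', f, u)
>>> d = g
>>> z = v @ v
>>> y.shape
(29, 29)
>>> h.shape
(29, 29)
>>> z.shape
(7, 7)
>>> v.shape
(7, 7)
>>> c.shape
(29, 5)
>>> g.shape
(29, 29)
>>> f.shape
(29, 29)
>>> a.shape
(29, 5)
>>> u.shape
(29, 29)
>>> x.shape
()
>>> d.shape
(29, 29)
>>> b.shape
(29, 5)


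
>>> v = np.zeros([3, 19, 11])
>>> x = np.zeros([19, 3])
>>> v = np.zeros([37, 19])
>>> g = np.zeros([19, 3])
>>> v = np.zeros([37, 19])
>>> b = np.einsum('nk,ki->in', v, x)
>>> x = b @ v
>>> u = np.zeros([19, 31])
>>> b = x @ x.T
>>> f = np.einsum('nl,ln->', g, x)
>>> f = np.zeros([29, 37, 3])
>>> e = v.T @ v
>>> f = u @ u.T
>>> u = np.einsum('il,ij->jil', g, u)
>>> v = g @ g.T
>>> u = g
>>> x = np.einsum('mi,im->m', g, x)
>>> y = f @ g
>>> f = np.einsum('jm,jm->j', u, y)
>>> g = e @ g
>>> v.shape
(19, 19)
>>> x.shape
(19,)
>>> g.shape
(19, 3)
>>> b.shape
(3, 3)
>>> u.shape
(19, 3)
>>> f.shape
(19,)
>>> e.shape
(19, 19)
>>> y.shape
(19, 3)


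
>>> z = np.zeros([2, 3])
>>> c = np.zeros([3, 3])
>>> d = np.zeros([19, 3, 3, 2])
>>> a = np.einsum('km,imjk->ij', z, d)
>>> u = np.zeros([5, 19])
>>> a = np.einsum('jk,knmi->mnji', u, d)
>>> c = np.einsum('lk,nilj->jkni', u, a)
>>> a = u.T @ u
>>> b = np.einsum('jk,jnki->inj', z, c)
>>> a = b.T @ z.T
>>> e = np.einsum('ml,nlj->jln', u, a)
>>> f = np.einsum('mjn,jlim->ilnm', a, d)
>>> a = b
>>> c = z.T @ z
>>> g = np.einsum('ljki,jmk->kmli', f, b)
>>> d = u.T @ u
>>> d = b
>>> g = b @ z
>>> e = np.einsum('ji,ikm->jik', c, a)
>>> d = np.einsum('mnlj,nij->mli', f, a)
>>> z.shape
(2, 3)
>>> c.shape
(3, 3)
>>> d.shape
(3, 2, 19)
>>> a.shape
(3, 19, 2)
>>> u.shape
(5, 19)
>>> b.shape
(3, 19, 2)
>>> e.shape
(3, 3, 19)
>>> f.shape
(3, 3, 2, 2)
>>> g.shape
(3, 19, 3)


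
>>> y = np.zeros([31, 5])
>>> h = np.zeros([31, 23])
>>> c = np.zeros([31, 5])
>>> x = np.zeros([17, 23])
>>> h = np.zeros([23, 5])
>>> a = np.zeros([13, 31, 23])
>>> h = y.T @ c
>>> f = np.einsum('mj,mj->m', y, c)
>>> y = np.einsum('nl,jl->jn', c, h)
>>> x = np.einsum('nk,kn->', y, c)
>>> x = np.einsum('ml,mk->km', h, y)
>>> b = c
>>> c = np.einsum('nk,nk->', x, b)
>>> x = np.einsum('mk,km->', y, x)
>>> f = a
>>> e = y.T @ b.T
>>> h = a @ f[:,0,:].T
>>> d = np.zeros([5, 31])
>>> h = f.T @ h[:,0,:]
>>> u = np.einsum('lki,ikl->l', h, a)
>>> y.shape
(5, 31)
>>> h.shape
(23, 31, 13)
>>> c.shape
()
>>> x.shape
()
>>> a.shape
(13, 31, 23)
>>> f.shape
(13, 31, 23)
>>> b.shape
(31, 5)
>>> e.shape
(31, 31)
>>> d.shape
(5, 31)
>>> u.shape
(23,)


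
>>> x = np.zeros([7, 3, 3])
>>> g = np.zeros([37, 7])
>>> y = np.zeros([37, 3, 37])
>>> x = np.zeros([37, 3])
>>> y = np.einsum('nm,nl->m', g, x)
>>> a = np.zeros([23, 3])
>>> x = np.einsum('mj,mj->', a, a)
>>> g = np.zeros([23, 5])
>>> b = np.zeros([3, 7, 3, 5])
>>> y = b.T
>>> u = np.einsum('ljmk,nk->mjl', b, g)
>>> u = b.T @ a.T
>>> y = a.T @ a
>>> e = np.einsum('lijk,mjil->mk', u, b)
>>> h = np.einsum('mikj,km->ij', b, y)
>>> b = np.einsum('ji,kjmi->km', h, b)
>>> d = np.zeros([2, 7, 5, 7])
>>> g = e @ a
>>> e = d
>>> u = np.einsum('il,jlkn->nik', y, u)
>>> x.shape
()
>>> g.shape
(3, 3)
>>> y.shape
(3, 3)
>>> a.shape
(23, 3)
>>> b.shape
(3, 3)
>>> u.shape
(23, 3, 7)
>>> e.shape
(2, 7, 5, 7)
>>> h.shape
(7, 5)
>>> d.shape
(2, 7, 5, 7)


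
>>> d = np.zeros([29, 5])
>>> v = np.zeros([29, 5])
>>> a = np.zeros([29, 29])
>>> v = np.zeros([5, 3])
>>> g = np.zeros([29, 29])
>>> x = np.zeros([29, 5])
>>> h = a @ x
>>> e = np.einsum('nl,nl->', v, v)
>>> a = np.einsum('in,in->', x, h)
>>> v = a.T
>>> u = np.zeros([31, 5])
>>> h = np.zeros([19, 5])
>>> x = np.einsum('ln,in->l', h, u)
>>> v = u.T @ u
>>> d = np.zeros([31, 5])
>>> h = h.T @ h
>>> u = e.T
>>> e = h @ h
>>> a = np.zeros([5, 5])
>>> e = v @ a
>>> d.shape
(31, 5)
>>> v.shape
(5, 5)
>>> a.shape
(5, 5)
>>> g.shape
(29, 29)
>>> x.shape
(19,)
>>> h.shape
(5, 5)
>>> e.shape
(5, 5)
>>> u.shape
()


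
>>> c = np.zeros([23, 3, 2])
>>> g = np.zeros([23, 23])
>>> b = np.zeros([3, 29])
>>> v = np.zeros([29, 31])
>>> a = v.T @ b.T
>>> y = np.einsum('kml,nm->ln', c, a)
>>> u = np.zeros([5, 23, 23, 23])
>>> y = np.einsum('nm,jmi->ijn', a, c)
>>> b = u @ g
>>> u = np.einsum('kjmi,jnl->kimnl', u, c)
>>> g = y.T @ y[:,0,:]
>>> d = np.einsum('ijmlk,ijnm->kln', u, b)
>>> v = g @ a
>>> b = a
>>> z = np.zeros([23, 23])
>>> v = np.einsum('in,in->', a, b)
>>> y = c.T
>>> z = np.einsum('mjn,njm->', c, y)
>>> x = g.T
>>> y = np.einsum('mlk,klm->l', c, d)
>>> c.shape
(23, 3, 2)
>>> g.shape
(31, 23, 31)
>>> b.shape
(31, 3)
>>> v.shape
()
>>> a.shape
(31, 3)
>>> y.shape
(3,)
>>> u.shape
(5, 23, 23, 3, 2)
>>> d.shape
(2, 3, 23)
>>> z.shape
()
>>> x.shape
(31, 23, 31)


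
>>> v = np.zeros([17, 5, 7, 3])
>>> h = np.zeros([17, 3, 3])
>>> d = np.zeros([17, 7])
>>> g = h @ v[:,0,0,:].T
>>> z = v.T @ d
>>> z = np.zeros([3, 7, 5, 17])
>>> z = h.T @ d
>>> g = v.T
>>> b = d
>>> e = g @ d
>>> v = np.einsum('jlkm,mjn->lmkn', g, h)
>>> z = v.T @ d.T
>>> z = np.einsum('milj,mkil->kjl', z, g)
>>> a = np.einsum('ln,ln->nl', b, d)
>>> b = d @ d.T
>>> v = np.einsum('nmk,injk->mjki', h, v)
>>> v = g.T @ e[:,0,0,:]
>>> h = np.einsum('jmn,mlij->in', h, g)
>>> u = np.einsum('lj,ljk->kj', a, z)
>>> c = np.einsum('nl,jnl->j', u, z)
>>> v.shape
(17, 5, 7, 7)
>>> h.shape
(5, 3)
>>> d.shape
(17, 7)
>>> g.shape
(3, 7, 5, 17)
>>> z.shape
(7, 17, 17)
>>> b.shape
(17, 17)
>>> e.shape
(3, 7, 5, 7)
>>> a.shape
(7, 17)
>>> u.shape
(17, 17)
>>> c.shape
(7,)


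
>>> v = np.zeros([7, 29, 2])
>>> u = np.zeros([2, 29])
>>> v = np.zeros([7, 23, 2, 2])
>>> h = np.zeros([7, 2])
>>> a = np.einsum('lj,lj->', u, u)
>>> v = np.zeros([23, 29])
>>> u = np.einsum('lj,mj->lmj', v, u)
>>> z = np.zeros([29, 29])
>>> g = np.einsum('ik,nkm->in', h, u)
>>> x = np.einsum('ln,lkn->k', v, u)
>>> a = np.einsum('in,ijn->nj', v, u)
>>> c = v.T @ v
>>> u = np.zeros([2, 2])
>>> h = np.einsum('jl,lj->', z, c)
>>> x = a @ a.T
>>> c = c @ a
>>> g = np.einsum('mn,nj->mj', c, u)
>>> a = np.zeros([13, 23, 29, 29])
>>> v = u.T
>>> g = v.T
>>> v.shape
(2, 2)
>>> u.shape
(2, 2)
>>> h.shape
()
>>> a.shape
(13, 23, 29, 29)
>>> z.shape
(29, 29)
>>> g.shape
(2, 2)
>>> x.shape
(29, 29)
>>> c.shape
(29, 2)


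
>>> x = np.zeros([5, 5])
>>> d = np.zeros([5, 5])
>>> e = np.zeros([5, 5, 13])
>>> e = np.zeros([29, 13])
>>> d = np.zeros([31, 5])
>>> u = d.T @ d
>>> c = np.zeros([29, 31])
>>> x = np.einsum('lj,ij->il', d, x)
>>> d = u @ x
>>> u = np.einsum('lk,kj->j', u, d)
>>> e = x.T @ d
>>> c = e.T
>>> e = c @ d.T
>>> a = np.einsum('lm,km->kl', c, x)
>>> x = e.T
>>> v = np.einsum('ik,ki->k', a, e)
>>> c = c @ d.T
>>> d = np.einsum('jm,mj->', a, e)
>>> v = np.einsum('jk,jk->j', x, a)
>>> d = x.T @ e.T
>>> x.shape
(5, 31)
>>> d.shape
(31, 31)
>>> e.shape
(31, 5)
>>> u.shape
(31,)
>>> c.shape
(31, 5)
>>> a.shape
(5, 31)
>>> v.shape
(5,)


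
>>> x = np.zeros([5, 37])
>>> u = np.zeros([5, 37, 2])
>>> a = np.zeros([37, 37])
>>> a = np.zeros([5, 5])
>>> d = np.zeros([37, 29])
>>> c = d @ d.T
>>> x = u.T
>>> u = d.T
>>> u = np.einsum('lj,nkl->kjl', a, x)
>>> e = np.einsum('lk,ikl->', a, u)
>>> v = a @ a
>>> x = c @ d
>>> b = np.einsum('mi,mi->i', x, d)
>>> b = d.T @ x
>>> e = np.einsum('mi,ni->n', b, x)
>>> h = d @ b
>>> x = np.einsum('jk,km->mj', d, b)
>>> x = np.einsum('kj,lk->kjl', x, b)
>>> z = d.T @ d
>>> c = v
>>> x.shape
(29, 37, 29)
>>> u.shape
(37, 5, 5)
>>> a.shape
(5, 5)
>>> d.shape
(37, 29)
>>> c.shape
(5, 5)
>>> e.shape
(37,)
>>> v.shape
(5, 5)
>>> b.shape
(29, 29)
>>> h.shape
(37, 29)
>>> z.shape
(29, 29)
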